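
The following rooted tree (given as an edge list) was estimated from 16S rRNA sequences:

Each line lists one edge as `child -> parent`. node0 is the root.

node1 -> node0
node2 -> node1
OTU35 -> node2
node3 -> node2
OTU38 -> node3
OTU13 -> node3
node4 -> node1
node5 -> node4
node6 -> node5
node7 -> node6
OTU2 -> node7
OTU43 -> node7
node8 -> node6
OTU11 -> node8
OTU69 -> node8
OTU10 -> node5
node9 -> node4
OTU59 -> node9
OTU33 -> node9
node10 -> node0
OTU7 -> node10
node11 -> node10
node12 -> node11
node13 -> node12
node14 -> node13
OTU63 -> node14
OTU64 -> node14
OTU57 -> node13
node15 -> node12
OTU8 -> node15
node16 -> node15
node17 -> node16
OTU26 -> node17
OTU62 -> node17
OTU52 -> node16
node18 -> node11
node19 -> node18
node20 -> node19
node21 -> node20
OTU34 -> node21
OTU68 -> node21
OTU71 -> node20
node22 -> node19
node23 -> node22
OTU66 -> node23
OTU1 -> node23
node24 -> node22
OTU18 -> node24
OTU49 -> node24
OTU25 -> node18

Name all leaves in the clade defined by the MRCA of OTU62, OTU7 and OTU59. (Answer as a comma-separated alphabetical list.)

Tracing OTU62: it sits inside (OTU26,OTU62).
Tracing OTU7: it sits inside (OTU7,((((OTU63,OTU64),OTU57),(OTU8,((OTU26,OTU62),OTU52))),((((OTU34,OTU68),OTU71),((OTU66,OTU1),(OTU18,OTU49))),OTU25))).
Tracing OTU59: it sits inside (OTU59,OTU33).
The smallest clade enclosing all 3 is the whole tree (their MRCA is the root), so the answer is all 26 tips in alphabetical order.

OTU1, OTU10, OTU11, OTU13, OTU18, OTU2, OTU25, OTU26, OTU33, OTU34, OTU35, OTU38, OTU43, OTU49, OTU52, OTU57, OTU59, OTU62, OTU63, OTU64, OTU66, OTU68, OTU69, OTU7, OTU71, OTU8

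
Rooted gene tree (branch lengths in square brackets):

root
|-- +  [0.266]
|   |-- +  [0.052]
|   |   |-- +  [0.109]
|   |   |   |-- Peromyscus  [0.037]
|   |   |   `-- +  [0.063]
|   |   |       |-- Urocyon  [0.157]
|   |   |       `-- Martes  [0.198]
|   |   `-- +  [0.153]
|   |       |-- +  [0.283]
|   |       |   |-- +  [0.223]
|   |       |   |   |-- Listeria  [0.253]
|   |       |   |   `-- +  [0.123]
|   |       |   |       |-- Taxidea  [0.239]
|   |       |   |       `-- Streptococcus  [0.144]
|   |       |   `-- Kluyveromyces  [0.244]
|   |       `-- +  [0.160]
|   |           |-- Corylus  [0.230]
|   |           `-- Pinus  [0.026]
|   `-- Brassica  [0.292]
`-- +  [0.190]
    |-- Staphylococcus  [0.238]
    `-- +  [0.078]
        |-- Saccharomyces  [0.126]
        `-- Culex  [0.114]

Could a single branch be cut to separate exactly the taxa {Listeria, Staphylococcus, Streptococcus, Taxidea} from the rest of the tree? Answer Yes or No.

The MRCA of the listed taxa is the root, so the smallest clade containing them is the whole tree.
That clade also contains Brassica, Corylus, Culex, Kluyveromyces, Martes, Peromyscus, Pinus, Saccharomyces, Urocyon, which are not in the proposed group, so the group is not monophyletic.

No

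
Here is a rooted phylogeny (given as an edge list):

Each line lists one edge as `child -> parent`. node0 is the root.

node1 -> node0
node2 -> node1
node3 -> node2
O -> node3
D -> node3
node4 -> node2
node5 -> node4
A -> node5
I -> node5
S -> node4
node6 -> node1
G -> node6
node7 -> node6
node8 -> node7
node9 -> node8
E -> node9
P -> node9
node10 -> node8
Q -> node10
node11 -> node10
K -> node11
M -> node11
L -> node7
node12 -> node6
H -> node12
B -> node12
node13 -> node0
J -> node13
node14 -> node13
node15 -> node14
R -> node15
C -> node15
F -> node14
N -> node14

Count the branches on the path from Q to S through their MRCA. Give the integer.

8

The MRCA of Q and S is the node subtending (((O,D),((A,I),S)),(G,(((E,P),(Q,(K,M))),L),(H,B))).
From Q up to that node: 5 branches. From S up to the same node: 3 branches. Total: 5 + 3 = 8.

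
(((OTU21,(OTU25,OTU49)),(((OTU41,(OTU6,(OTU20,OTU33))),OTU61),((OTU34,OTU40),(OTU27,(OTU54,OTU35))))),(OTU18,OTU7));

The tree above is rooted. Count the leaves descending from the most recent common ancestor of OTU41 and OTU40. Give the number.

10

The MRCA of OTU41 and OTU40 is the node subtending (((OTU41,(OTU6,(OTU20,OTU33))),OTU61),((OTU34,OTU40),(OTU27,(OTU54,OTU35)))).
That clade contains 10 terminal taxa: OTU20, OTU27, OTU33, OTU34, OTU35, OTU40, OTU41, OTU54, OTU6, OTU61.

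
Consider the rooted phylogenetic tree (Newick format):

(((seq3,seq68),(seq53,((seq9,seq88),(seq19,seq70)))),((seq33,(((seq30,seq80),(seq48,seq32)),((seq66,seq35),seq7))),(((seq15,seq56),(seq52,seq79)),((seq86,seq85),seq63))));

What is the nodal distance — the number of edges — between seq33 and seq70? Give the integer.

The MRCA of seq33 and seq70 is the root of the tree.
From seq33 up to that node: 3 branches. From seq70 up to the same node: 5 branches. Total: 3 + 5 = 8.

8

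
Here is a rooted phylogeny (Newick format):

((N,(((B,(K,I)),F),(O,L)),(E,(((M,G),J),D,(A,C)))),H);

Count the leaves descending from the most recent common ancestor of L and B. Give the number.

The MRCA of L and B is the node subtending (((B,(K,I)),F),(O,L)).
That clade contains 6 terminal taxa: B, F, I, K, L, O.

6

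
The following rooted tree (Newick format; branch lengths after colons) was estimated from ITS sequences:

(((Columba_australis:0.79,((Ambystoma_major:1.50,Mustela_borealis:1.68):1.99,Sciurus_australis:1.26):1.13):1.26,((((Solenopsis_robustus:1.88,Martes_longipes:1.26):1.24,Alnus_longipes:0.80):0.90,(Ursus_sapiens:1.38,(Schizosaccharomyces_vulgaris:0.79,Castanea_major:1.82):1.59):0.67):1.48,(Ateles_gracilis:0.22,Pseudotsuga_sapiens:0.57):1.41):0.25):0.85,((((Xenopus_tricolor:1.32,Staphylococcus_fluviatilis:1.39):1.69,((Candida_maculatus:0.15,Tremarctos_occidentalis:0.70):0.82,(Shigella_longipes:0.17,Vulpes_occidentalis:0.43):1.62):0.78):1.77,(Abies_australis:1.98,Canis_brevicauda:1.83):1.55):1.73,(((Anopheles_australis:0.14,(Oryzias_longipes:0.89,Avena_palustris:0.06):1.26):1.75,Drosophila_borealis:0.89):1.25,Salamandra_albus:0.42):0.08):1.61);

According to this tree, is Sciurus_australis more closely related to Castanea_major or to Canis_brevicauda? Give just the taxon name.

The MRCA of Sciurus_australis and Castanea_major subtends ((Columba_australis,((Ambystoma_major,Mustela_borealis),Sciurus_australis)),((((Solenopsis_robustus,Martes_longipes),Alnus_longipes),(Ursus_sapiens,(Schizosaccharomyces_vulgaris,Castanea_major))),(Ateles_gracilis,Pseudotsuga_sapiens))) (12 taxa).
The MRCA of Sciurus_australis and Canis_brevicauda is the root, subtending the entire tree (25 taxa).
The first is nested inside the second, so Sciurus_australis shares a more recent common ancestor with Castanea_major.

Castanea_major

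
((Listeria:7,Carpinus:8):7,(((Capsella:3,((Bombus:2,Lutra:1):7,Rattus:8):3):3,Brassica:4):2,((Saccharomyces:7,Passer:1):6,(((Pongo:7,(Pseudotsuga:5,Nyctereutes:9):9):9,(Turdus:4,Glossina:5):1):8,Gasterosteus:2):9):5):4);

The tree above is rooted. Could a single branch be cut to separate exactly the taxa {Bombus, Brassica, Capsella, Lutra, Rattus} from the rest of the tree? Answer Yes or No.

The most recent common ancestor of these taxa subtends ((Capsella,((Bombus,Lutra),Rattus)),Brassica).
That clade has exactly 5 tips — every listed taxon and nothing else — so the group is monophyletic.

Yes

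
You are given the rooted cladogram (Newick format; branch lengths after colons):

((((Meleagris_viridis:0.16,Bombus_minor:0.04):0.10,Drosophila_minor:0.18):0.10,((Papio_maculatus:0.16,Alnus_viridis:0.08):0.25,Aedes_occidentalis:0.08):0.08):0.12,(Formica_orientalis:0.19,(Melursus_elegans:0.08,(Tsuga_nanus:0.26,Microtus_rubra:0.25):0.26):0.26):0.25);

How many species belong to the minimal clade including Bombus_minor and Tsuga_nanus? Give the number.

The MRCA of Bombus_minor and Tsuga_nanus is the root, so the clade is the entire tree.
That clade contains 10 terminal taxa: Aedes_occidentalis, Alnus_viridis, Bombus_minor, Drosophila_minor, Formica_orientalis, Meleagris_viridis, Melursus_elegans, Microtus_rubra, Papio_maculatus, Tsuga_nanus.

10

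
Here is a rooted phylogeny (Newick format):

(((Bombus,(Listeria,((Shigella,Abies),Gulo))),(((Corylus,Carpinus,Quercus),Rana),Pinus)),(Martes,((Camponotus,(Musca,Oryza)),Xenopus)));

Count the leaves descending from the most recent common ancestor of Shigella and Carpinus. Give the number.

10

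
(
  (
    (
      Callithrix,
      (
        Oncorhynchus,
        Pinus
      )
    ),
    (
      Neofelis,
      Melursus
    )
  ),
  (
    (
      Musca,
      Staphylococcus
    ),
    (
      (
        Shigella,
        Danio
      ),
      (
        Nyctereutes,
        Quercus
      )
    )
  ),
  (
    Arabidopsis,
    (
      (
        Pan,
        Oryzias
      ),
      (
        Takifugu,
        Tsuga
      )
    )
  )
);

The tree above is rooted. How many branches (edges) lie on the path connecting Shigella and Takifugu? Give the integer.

8

The MRCA of Shigella and Takifugu is the root of the tree.
From Shigella up to that node: 4 branches. From Takifugu up to the same node: 4 branches. Total: 4 + 4 = 8.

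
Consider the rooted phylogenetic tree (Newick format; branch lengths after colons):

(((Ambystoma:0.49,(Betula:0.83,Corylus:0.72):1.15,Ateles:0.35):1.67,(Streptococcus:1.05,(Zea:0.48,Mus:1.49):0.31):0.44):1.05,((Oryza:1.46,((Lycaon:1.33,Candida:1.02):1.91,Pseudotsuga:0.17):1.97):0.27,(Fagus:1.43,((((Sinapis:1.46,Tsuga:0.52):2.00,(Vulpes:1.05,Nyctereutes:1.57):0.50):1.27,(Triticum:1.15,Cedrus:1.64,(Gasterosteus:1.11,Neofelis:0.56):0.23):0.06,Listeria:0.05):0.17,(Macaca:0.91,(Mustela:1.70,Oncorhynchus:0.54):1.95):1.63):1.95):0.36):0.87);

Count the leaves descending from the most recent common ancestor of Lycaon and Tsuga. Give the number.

The MRCA of Lycaon and Tsuga is the node subtending ((Oryza,((Lycaon,Candida),Pseudotsuga)),(Fagus,((((Sinapis,Tsuga),(Vulpes,Nyctereutes)),(Triticum,Cedrus,(Gasterosteus,Neofelis)),Listeria),(Macaca,(Mustela,Oncorhynchus))))).
That clade contains 17 terminal taxa: Candida, Cedrus, Fagus, Gasterosteus, Listeria, Lycaon, Macaca, Mustela, Neofelis, Nyctereutes, Oncorhynchus, Oryza, Pseudotsuga, Sinapis, Triticum, Tsuga, Vulpes.

17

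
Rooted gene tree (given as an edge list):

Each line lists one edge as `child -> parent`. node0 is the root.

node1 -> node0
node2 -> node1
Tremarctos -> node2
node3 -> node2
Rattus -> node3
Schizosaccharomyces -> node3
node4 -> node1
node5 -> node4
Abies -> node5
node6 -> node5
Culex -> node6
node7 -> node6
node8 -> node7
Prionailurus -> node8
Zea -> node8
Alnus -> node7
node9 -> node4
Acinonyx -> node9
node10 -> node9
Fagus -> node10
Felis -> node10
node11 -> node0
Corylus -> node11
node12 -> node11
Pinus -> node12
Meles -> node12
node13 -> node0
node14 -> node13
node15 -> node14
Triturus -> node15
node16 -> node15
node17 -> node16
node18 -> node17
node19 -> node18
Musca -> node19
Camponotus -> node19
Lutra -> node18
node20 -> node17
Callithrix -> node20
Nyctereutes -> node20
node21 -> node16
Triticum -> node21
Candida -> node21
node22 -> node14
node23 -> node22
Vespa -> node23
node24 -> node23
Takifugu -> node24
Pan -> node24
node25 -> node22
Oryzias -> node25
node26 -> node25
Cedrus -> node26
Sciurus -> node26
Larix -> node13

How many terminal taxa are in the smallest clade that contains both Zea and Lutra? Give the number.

The MRCA of Zea and Lutra is the root, so the clade is the entire tree.
That clade contains 29 terminal taxa: Abies, Acinonyx, Alnus, Callithrix, Camponotus, Candida, Cedrus, Corylus, Culex, Fagus, Felis, Larix, Lutra, Meles, Musca, Nyctereutes, Oryzias, Pan, Pinus, Prionailurus, Rattus, Schizosaccharomyces, Sciurus, Takifugu, Tremarctos, Triticum, Triturus, Vespa, Zea.

29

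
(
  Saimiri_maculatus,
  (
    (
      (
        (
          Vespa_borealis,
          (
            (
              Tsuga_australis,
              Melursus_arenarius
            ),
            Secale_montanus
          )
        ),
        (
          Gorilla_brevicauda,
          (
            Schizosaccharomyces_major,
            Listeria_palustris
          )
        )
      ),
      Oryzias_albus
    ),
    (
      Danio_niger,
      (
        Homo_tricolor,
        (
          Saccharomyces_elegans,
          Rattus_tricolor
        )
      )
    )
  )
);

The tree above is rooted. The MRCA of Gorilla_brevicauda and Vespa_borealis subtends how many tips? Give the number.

7

The MRCA of Gorilla_brevicauda and Vespa_borealis is the node subtending ((Vespa_borealis,((Tsuga_australis,Melursus_arenarius),Secale_montanus)),(Gorilla_brevicauda,(Schizosaccharomyces_major,Listeria_palustris))).
That clade contains 7 terminal taxa: Gorilla_brevicauda, Listeria_palustris, Melursus_arenarius, Schizosaccharomyces_major, Secale_montanus, Tsuga_australis, Vespa_borealis.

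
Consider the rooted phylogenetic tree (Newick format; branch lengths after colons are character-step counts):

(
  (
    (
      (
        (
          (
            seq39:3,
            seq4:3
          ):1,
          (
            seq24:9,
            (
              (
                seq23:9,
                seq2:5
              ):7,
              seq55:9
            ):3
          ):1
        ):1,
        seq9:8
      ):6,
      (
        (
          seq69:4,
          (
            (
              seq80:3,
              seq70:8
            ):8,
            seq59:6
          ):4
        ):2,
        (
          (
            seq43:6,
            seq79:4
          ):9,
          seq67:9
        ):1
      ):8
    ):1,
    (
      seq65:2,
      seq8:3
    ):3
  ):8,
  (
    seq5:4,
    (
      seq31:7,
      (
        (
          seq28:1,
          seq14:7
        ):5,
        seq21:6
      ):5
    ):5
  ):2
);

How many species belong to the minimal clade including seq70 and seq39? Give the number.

The MRCA of seq70 and seq39 is the node subtending ((((seq39,seq4),(seq24,((seq23,seq2),seq55))),seq9),((seq69,((seq80,seq70),seq59)),((seq43,seq79),seq67))).
That clade contains 14 terminal taxa: seq2, seq23, seq24, seq39, seq4, seq43, seq55, seq59, seq67, seq69, seq70, seq79, seq80, seq9.

14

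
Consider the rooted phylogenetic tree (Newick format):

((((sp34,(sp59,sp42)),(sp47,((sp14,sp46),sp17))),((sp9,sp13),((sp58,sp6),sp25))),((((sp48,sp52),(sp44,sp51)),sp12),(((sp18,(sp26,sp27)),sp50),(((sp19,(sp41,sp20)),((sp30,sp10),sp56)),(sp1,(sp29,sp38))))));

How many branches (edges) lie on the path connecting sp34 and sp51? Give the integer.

9

The MRCA of sp34 and sp51 is the root of the tree.
From sp34 up to that node: 4 branches. From sp51 up to the same node: 5 branches. Total: 4 + 5 = 9.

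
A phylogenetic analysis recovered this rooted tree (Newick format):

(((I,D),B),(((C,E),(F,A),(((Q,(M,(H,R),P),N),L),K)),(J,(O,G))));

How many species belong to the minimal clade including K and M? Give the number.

8

The MRCA of K and M is the node subtending (((Q,(M,(H,R),P),N),L),K).
That clade contains 8 terminal taxa: H, K, L, M, N, P, Q, R.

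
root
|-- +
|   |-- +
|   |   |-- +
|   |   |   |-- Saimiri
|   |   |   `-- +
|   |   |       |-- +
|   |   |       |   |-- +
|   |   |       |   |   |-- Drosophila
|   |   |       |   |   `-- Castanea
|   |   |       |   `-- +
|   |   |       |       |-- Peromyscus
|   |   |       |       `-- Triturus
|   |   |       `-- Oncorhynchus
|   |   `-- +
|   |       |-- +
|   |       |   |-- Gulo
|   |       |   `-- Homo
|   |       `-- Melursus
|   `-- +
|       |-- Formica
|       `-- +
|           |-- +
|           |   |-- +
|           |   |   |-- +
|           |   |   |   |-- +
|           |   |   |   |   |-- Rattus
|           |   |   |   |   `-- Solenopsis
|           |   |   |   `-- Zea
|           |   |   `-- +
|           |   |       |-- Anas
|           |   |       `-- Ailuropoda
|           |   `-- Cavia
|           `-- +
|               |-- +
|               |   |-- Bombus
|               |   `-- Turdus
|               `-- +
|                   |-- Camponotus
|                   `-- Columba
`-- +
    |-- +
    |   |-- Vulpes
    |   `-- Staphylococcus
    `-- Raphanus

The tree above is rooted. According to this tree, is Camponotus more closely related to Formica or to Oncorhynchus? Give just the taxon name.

The MRCA of Camponotus and Formica subtends (Formica,(((((Rattus,Solenopsis),Zea),(Anas,Ailuropoda)),Cavia),((Bombus,Turdus),(Camponotus,Columba)))) (11 taxa).
The MRCA of Camponotus and Oncorhynchus subtends (((Saimiri,(((Drosophila,Castanea),(Peromyscus,Triturus)),Oncorhynchus)),((Gulo,Homo),Melursus)),(Formica,(((((Rattus,Solenopsis),Zea),(Anas,Ailuropoda)),Cavia),((Bombus,Turdus),(Camponotus,Columba))))) (20 taxa).
The first is nested inside the second, so Camponotus shares a more recent common ancestor with Formica.

Formica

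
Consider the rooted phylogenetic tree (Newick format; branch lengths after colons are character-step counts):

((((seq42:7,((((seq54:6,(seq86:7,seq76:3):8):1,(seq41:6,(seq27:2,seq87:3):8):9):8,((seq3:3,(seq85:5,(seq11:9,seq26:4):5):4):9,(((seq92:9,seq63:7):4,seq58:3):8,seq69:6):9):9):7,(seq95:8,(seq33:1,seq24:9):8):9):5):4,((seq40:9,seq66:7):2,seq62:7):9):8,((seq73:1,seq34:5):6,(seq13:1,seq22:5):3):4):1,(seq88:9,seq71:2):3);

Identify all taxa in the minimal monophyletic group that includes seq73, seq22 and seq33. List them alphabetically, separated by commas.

seq11, seq13, seq22, seq24, seq26, seq27, seq3, seq33, seq34, seq40, seq41, seq42, seq54, seq58, seq62, seq63, seq66, seq69, seq73, seq76, seq85, seq86, seq87, seq92, seq95

Tracing seq73: it sits inside (seq73,seq34).
Tracing seq22: it sits inside (seq13,seq22).
Tracing seq33: it sits inside (seq33,seq24).
The smallest clade enclosing all 3 is (((seq42,((((seq54,(seq86,seq76)),(seq41,(seq27,seq87))),((seq3,(seq85,(seq11,seq26))),(((seq92,seq63),seq58),seq69))),(seq95,(seq33,seq24)))),((seq40,seq66),seq62)),((seq73,seq34),(seq13,seq22))); the answer is its 25 terminal taxa in alphabetical order.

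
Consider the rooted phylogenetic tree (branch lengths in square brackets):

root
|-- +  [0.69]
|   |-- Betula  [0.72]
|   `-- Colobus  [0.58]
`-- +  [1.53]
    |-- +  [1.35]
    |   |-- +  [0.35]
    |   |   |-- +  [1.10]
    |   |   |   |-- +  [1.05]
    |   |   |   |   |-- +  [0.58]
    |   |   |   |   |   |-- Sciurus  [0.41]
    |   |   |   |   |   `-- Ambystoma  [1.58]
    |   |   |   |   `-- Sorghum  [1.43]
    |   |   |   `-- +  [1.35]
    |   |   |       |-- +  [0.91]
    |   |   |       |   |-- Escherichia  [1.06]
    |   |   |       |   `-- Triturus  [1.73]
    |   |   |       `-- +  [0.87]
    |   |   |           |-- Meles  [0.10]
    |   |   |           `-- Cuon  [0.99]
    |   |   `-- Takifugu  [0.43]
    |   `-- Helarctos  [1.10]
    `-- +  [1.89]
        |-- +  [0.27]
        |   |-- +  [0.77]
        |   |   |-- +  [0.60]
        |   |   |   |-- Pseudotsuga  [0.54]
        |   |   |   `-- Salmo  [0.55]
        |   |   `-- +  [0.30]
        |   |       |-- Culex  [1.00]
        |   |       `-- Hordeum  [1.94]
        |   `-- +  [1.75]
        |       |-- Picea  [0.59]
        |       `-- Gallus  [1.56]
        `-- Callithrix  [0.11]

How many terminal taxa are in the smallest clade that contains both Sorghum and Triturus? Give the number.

7

The MRCA of Sorghum and Triturus is the node subtending (((Sciurus,Ambystoma),Sorghum),((Escherichia,Triturus),(Meles,Cuon))).
That clade contains 7 terminal taxa: Ambystoma, Cuon, Escherichia, Meles, Sciurus, Sorghum, Triturus.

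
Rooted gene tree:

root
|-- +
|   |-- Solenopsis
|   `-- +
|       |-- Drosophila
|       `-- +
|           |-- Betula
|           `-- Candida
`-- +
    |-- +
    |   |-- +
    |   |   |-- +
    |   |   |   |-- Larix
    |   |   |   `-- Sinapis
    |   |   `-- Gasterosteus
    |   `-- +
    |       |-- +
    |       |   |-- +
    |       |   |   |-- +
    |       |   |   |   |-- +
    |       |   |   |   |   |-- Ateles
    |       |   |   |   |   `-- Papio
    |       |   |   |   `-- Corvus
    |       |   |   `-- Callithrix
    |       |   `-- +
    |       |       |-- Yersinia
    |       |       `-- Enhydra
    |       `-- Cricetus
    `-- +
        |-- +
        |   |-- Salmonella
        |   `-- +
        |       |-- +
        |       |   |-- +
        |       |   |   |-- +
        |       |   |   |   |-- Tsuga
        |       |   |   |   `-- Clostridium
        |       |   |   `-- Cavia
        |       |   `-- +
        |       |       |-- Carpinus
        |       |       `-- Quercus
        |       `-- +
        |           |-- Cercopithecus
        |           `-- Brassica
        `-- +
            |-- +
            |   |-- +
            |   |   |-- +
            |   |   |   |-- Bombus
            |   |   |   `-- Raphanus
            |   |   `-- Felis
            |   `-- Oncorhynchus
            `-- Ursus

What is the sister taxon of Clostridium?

Clostridium attaches to the tree at the node subtending (Tsuga,Clostridium).
The other lineage descending from that same node — the sister group — is the single tip Tsuga.

Tsuga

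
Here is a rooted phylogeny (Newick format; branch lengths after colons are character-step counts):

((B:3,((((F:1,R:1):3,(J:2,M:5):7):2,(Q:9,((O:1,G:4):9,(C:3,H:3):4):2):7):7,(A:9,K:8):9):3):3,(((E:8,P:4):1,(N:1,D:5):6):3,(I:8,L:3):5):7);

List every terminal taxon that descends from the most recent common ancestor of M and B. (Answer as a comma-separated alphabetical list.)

A, B, C, F, G, H, J, K, M, O, Q, R

Tracing M: it sits inside (J,M).
Tracing B: it sits inside (B,((((F,R),(J,M)),(Q,((O,G),(C,H)))),(A,K))).
The smallest clade enclosing both is (B,((((F,R),(J,M)),(Q,((O,G),(C,H)))),(A,K))); the answer is its 12 terminal taxa in alphabetical order.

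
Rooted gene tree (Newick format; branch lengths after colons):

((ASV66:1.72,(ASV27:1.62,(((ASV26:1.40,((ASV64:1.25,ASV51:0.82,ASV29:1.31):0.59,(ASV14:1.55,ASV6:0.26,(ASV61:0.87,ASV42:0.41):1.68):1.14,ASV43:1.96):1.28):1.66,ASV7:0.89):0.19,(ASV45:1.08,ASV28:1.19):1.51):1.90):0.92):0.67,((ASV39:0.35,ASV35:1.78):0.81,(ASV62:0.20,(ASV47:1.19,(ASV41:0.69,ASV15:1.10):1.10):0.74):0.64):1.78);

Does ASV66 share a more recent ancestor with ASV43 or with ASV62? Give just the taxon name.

The MRCA of ASV66 and ASV43 subtends (ASV66,(ASV27,(((ASV26,((ASV64,ASV51,ASV29),(ASV14,ASV6,(ASV61,ASV42)),ASV43)),ASV7),(ASV45,ASV28)))) (14 taxa).
The MRCA of ASV66 and ASV62 is the root, subtending the entire tree (20 taxa).
The first is nested inside the second, so ASV66 shares a more recent common ancestor with ASV43.

ASV43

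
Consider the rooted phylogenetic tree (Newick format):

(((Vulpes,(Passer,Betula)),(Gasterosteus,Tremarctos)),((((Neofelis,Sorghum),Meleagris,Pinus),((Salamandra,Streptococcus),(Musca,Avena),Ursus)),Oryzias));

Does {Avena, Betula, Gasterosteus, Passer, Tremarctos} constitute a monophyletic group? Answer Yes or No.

No

The MRCA of the listed taxa is the root, so the smallest clade containing them is the whole tree.
That clade also contains Meleagris, Musca, Neofelis, Oryzias, Pinus, Salamandra, Sorghum, Streptococcus, Ursus, Vulpes, which are not in the proposed group, so the group is not monophyletic.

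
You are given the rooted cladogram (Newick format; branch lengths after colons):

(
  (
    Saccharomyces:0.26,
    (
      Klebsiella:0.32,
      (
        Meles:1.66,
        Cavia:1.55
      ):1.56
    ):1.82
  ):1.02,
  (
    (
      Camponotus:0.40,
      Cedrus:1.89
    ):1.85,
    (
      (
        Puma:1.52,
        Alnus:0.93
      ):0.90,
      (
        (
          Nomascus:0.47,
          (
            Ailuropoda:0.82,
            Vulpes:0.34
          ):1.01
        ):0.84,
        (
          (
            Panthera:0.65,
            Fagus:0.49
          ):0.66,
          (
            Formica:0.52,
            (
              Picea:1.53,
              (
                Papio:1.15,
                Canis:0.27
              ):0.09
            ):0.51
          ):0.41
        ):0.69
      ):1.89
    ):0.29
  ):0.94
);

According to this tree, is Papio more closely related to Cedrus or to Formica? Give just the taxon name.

Formica

The MRCA of Papio and Formica subtends (Formica,(Picea,(Papio,Canis))) (4 taxa).
The MRCA of Papio and Cedrus subtends ((Camponotus,Cedrus),((Puma,Alnus),((Nomascus,(Ailuropoda,Vulpes)),((Panthera,Fagus),(Formica,(Picea,(Papio,Canis))))))) (13 taxa).
The first is nested inside the second, so Papio shares a more recent common ancestor with Formica.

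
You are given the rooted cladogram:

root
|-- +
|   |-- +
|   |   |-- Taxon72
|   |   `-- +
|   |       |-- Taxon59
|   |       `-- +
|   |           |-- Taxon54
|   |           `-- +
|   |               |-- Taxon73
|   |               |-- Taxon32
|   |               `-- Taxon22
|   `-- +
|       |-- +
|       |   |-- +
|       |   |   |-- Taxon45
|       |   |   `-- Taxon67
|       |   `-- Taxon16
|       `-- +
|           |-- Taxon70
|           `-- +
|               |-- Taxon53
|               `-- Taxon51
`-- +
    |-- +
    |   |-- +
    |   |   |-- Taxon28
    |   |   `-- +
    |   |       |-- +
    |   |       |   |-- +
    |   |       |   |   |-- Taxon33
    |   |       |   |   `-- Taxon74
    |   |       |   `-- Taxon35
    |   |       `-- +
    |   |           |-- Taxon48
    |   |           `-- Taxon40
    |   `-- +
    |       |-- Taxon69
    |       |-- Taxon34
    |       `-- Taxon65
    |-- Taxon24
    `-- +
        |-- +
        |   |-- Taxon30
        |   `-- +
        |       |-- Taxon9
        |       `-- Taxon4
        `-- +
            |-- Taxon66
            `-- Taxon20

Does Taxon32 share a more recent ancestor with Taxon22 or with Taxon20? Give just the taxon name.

The MRCA of Taxon32 and Taxon22 subtends (Taxon73,Taxon32,Taxon22) (3 taxa).
The MRCA of Taxon32 and Taxon20 is the root, subtending the entire tree (27 taxa).
The first is nested inside the second, so Taxon32 shares a more recent common ancestor with Taxon22.

Taxon22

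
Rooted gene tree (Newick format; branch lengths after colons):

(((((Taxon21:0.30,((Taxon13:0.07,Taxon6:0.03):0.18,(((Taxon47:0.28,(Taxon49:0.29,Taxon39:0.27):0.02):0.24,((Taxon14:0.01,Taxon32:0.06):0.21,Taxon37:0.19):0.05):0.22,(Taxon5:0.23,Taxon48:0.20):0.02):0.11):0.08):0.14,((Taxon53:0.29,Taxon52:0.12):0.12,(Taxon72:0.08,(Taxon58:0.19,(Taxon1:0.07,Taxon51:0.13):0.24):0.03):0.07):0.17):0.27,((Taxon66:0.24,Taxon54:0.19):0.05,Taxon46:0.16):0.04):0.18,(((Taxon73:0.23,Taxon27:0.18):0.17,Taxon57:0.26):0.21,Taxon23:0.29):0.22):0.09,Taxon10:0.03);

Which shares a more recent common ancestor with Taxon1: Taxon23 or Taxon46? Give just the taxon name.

The MRCA of Taxon1 and Taxon46 subtends (((Taxon21,((Taxon13,Taxon6),(((Taxon47,(Taxon49,Taxon39)),((Taxon14,Taxon32),Taxon37)),(Taxon5,Taxon48)))),((Taxon53,Taxon52),(Taxon72,(Taxon58,(Taxon1,Taxon51))))),((Taxon66,Taxon54),Taxon46)) (20 taxa).
The MRCA of Taxon1 and Taxon23 subtends ((((Taxon21,((Taxon13,Taxon6),(((Taxon47,(Taxon49,Taxon39)),((Taxon14,Taxon32),Taxon37)),(Taxon5,Taxon48)))),((Taxon53,Taxon52),(Taxon72,(Taxon58,(Taxon1,Taxon51))))),((Taxon66,Taxon54),Taxon46)),(((Taxon73,Taxon27),Taxon57),Taxon23)) (24 taxa).
The first is nested inside the second, so Taxon1 shares a more recent common ancestor with Taxon46.

Taxon46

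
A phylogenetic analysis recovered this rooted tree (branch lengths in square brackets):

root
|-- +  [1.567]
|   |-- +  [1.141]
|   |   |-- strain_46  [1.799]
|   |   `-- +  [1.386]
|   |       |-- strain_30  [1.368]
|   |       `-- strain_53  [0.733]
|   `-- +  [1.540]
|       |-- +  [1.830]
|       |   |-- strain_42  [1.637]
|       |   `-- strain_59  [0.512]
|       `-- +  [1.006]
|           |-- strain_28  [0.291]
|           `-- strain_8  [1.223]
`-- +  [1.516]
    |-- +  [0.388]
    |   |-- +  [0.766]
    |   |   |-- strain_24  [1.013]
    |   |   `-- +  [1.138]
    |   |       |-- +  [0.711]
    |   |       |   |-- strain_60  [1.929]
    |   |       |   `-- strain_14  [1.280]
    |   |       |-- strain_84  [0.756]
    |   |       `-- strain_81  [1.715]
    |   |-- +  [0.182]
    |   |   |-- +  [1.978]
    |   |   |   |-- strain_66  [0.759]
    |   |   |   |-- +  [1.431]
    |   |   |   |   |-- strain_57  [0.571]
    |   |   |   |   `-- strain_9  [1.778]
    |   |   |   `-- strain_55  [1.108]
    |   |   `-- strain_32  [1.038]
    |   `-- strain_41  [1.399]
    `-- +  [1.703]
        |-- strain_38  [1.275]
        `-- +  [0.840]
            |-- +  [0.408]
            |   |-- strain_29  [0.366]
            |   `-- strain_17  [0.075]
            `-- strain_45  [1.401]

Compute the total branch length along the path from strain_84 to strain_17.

The path runs strain_84 → … → MRCA → … → strain_17; the MRCA is the node subtending (((strain_24,((strain_60,strain_14),strain_84,strain_81)),((strain_66,(strain_57,strain_9),strain_55),strain_32),strain_41),(strain_38,((strain_29,strain_17),strain_45))).
Branch lengths along that path: 0.756 + 1.138 + 0.766 + 0.388 + 1.703 + 0.840 + 0.408 + 0.075 = 6.074.

6.074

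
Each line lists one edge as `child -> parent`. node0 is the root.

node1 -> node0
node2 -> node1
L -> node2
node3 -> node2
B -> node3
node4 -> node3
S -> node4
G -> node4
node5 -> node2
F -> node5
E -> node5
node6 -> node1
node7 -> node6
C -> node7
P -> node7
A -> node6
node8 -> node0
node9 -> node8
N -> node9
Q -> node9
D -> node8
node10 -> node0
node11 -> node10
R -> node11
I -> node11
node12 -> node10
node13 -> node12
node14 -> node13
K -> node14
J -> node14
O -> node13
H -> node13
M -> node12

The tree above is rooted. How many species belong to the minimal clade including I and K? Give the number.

7

The MRCA of I and K is the node subtending ((R,I),(((K,J),O,H),M)).
That clade contains 7 terminal taxa: H, I, J, K, M, O, R.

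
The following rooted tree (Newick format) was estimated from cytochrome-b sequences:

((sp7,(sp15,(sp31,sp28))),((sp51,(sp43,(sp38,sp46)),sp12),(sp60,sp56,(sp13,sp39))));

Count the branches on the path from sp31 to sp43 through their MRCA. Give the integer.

8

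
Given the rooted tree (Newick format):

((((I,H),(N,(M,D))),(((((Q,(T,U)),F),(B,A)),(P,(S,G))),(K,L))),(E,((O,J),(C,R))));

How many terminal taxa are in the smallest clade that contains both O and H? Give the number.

21

The MRCA of O and H is the root, so the clade is the entire tree.
That clade contains 21 terminal taxa: A, B, C, D, E, F, G, H, I, J, K, L, M, N, O, P, Q, R, S, T, U.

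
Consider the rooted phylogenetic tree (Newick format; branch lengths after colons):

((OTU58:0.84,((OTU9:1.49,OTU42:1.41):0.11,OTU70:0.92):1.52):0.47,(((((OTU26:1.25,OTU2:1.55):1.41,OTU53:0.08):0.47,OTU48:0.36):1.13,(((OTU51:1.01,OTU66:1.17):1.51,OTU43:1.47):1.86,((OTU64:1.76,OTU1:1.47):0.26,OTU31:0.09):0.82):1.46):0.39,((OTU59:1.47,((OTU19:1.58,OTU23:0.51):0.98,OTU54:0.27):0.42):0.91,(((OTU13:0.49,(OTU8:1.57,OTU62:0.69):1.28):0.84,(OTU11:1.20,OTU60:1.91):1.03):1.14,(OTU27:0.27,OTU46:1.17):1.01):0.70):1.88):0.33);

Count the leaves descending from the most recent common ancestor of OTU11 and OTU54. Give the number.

The MRCA of OTU11 and OTU54 is the node subtending ((OTU59,((OTU19,OTU23),OTU54)),(((OTU13,(OTU8,OTU62)),(OTU11,OTU60)),(OTU27,OTU46))).
That clade contains 11 terminal taxa: OTU11, OTU13, OTU19, OTU23, OTU27, OTU46, OTU54, OTU59, OTU60, OTU62, OTU8.

11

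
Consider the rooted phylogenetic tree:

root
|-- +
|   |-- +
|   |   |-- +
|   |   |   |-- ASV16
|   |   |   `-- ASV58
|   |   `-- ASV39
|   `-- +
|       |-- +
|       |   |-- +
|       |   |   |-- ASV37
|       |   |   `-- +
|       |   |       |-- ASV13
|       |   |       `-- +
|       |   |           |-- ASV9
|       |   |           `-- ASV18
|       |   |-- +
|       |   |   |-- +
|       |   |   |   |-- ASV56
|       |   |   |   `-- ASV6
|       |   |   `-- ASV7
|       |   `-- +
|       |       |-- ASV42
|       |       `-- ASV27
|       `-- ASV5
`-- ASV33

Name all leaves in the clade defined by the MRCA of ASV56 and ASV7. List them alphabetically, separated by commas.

ASV56, ASV6, ASV7

Tracing ASV56: it sits inside (ASV56,ASV6).
Tracing ASV7: it sits inside ((ASV56,ASV6),ASV7).
The smallest clade enclosing both is ((ASV56,ASV6),ASV7); the answer is its 3 terminal taxa in alphabetical order.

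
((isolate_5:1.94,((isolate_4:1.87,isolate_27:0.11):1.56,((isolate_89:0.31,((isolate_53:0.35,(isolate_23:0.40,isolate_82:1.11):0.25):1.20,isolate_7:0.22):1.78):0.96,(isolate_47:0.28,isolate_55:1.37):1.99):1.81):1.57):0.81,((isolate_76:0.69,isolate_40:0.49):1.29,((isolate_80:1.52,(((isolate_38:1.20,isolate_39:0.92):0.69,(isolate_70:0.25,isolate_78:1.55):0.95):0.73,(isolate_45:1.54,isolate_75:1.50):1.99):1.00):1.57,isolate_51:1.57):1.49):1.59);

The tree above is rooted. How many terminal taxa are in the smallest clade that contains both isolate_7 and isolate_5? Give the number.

10

The MRCA of isolate_7 and isolate_5 is the node subtending (isolate_5,((isolate_4,isolate_27),((isolate_89,((isolate_53,(isolate_23,isolate_82)),isolate_7)),(isolate_47,isolate_55)))).
That clade contains 10 terminal taxa: isolate_23, isolate_27, isolate_4, isolate_47, isolate_5, isolate_53, isolate_55, isolate_7, isolate_82, isolate_89.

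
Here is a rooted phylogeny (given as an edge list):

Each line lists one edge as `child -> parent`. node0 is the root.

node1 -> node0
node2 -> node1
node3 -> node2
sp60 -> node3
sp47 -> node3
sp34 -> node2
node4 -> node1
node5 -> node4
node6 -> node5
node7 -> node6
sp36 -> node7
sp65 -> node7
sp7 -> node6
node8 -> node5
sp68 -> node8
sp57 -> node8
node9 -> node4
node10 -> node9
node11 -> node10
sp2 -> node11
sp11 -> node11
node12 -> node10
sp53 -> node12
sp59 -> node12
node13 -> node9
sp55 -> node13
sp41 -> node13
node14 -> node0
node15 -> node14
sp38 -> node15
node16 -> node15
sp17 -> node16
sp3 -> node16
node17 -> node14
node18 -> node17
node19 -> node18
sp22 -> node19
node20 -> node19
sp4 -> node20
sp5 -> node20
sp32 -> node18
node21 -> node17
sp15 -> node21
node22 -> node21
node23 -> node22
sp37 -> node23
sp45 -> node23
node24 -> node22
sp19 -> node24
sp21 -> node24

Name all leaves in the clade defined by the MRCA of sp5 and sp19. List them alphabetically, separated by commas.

Tracing sp5: it sits inside (sp4,sp5).
Tracing sp19: it sits inside (sp19,sp21).
The smallest clade enclosing both is (((sp22,(sp4,sp5)),sp32),(sp15,((sp37,sp45),(sp19,sp21)))); the answer is its 9 terminal taxa in alphabetical order.

sp15, sp19, sp21, sp22, sp32, sp37, sp4, sp45, sp5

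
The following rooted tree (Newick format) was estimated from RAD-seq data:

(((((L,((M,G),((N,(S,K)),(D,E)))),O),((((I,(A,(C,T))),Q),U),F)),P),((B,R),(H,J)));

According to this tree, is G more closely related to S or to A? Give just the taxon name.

S

The MRCA of G and S subtends ((M,G),((N,(S,K)),(D,E))) (7 taxa).
The MRCA of G and A subtends (((L,((M,G),((N,(S,K)),(D,E)))),O),((((I,(A,(C,T))),Q),U),F)) (16 taxa).
The first is nested inside the second, so G shares a more recent common ancestor with S.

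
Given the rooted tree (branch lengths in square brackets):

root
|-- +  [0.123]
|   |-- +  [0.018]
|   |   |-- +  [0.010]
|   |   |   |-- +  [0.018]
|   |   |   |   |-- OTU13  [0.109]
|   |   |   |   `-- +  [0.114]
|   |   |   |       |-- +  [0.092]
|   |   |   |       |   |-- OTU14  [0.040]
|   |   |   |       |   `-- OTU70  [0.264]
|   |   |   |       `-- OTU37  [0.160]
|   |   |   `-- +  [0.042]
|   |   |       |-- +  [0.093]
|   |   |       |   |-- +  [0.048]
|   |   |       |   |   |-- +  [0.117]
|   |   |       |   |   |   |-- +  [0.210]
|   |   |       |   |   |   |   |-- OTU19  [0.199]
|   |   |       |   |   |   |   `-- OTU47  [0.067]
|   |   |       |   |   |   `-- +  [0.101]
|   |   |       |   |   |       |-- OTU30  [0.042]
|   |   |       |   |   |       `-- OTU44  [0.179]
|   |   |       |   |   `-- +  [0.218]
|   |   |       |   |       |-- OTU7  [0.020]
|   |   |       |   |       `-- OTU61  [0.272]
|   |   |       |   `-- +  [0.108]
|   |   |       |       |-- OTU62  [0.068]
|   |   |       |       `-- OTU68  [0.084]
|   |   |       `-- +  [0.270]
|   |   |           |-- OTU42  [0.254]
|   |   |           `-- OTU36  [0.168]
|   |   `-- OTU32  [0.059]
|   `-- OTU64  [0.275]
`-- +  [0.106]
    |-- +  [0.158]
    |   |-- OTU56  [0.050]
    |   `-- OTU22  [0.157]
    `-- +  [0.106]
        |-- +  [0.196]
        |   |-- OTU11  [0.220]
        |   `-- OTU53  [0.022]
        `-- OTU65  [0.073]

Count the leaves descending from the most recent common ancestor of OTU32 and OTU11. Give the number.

The MRCA of OTU32 and OTU11 is the root, so the clade is the entire tree.
That clade contains 21 terminal taxa: OTU11, OTU13, OTU14, OTU19, OTU22, OTU30, OTU32, OTU36, OTU37, OTU42, OTU44, OTU47, OTU53, OTU56, OTU61, OTU62, OTU64, OTU65, OTU68, OTU7, OTU70.

21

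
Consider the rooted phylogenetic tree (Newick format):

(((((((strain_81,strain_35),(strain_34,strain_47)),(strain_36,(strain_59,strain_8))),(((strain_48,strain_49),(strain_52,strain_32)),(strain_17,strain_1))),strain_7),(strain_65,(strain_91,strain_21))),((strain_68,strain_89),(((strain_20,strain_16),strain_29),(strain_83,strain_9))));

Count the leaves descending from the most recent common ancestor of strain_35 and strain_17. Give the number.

The MRCA of strain_35 and strain_17 is the node subtending ((((strain_81,strain_35),(strain_34,strain_47)),(strain_36,(strain_59,strain_8))),(((strain_48,strain_49),(strain_52,strain_32)),(strain_17,strain_1))).
That clade contains 13 terminal taxa: strain_1, strain_17, strain_32, strain_34, strain_35, strain_36, strain_47, strain_48, strain_49, strain_52, strain_59, strain_8, strain_81.

13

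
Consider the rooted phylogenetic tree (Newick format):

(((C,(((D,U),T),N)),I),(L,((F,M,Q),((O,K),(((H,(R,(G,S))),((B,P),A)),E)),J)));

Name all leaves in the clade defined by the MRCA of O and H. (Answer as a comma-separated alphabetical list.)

A, B, E, G, H, K, O, P, R, S

Tracing O: it sits inside (O,K).
Tracing H: it sits inside (H,(R,(G,S))).
The smallest clade enclosing both is ((O,K),(((H,(R,(G,S))),((B,P),A)),E)); the answer is its 10 terminal taxa in alphabetical order.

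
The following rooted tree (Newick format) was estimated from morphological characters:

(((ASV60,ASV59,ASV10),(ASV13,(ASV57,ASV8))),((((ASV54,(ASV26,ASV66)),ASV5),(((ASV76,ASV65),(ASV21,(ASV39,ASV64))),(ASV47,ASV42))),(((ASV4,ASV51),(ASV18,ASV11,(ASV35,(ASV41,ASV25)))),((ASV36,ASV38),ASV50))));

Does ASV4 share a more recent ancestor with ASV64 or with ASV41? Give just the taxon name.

The MRCA of ASV4 and ASV41 subtends ((ASV4,ASV51),(ASV18,ASV11,(ASV35,(ASV41,ASV25)))) (7 taxa).
The MRCA of ASV4 and ASV64 subtends ((((ASV54,(ASV26,ASV66)),ASV5),(((ASV76,ASV65),(ASV21,(ASV39,ASV64))),(ASV47,ASV42))),(((ASV4,ASV51),(ASV18,ASV11,(ASV35,(ASV41,ASV25)))),((ASV36,ASV38),ASV50))) (21 taxa).
The first is nested inside the second, so ASV4 shares a more recent common ancestor with ASV41.

ASV41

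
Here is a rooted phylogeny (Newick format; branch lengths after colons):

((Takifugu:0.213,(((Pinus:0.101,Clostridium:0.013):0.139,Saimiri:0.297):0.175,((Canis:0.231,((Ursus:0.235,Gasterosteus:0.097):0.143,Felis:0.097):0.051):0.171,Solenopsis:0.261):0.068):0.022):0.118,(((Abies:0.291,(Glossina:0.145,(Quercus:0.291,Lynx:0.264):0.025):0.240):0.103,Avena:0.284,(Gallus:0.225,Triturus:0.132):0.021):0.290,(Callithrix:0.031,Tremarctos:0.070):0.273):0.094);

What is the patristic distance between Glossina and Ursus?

The path runs Glossina → … → MRCA → … → Ursus; the MRCA is the root of the tree.
Branch lengths along that path: 0.145 + 0.240 + 0.103 + 0.290 + 0.094 + 0.118 + 0.022 + 0.068 + 0.171 + 0.051 + 0.143 + 0.235 = 1.680.

1.680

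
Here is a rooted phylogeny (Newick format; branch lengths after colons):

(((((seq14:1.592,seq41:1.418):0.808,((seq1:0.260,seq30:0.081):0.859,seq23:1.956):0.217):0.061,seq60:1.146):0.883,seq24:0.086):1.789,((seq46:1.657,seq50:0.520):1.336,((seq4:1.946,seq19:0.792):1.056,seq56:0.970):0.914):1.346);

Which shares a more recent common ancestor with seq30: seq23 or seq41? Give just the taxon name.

The MRCA of seq30 and seq23 subtends ((seq1,seq30),seq23) (3 taxa).
The MRCA of seq30 and seq41 subtends ((seq14,seq41),((seq1,seq30),seq23)) (5 taxa).
The first is nested inside the second, so seq30 shares a more recent common ancestor with seq23.

seq23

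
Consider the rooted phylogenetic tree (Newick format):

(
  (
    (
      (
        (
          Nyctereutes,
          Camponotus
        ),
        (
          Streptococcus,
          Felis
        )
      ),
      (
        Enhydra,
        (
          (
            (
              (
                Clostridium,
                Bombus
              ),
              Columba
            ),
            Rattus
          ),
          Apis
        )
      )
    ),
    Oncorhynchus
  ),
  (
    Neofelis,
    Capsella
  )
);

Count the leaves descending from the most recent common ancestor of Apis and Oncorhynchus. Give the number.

11

The MRCA of Apis and Oncorhynchus is the node subtending ((((Nyctereutes,Camponotus),(Streptococcus,Felis)),(Enhydra,((((Clostridium,Bombus),Columba),Rattus),Apis))),Oncorhynchus).
That clade contains 11 terminal taxa: Apis, Bombus, Camponotus, Clostridium, Columba, Enhydra, Felis, Nyctereutes, Oncorhynchus, Rattus, Streptococcus.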